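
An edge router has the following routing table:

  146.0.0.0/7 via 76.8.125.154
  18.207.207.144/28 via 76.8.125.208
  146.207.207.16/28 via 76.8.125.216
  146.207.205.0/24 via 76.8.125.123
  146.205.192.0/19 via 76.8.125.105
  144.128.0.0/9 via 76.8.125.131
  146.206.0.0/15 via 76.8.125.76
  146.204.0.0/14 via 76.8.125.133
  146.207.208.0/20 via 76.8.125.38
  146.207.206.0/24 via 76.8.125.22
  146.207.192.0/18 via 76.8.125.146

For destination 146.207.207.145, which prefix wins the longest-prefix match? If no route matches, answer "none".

Entries matching 146.207.207.145:
  146.0.0.0/7 (146.0.0.0 - 147.255.255.255)
  146.204.0.0/14 (146.204.0.0 - 146.207.255.255)
  146.206.0.0/15 (146.206.0.0 - 146.207.255.255)
  146.207.192.0/18 (146.207.192.0 - 146.207.255.255)
Most specific is 146.207.192.0/18.

146.207.192.0/18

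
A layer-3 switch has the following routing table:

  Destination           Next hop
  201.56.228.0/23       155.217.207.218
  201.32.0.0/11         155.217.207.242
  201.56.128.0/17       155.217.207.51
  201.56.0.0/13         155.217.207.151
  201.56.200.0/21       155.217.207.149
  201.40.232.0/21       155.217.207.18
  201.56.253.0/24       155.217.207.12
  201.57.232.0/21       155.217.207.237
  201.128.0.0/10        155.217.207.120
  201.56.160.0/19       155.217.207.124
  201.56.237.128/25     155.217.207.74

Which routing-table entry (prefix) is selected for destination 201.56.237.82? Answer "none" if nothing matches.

201.56.128.0/17

Entries matching 201.56.237.82:
  201.32.0.0/11 (201.32.0.0 - 201.63.255.255)
  201.56.0.0/13 (201.56.0.0 - 201.63.255.255)
  201.56.128.0/17 (201.56.128.0 - 201.56.255.255)
Most specific is 201.56.128.0/17.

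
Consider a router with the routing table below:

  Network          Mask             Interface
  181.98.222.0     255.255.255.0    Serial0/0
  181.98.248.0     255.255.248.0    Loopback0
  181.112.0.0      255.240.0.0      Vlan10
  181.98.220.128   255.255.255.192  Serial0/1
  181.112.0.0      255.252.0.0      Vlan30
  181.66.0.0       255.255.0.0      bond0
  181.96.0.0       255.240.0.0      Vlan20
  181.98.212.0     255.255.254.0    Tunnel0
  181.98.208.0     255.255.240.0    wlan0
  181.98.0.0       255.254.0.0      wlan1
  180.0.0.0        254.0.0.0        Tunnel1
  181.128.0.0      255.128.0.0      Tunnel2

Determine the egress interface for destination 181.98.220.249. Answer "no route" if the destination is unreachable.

wlan0

Routes whose prefix contains 181.98.220.249:
  180.0.0.0/7 (180.0.0.0 - 181.255.255.255) -> Tunnel1
  181.96.0.0/12 (181.96.0.0 - 181.111.255.255) -> Vlan20
  181.98.0.0/15 (181.98.0.0 - 181.99.255.255) -> wlan1
  181.98.208.0/20 (181.98.208.0 - 181.98.223.255) -> wlan0
More-specific entries that do NOT match:
  181.98.220.128/26 (181.98.220.128 - 181.98.220.191) does not contain 181.98.220.249
  181.98.222.0/24 (181.98.222.0 - 181.98.222.255) does not contain 181.98.220.249
  181.98.212.0/23 (181.98.212.0 - 181.98.213.255) does not contain 181.98.220.249
  181.98.248.0/21 (181.98.248.0 - 181.98.255.255) does not contain 181.98.220.249
Longest matching prefix is /20 -> interface wlan0.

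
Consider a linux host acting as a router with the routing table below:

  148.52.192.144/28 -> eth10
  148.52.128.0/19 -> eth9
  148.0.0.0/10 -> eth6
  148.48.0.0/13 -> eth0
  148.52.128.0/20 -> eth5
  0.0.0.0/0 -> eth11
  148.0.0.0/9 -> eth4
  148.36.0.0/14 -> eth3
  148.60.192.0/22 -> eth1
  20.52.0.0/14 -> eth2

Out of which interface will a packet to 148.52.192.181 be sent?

eth0

Routes whose prefix contains 148.52.192.181:
  0.0.0.0/0 (default, matches everything) -> eth11
  148.0.0.0/9 (148.0.0.0 - 148.127.255.255) -> eth4
  148.0.0.0/10 (148.0.0.0 - 148.63.255.255) -> eth6
  148.48.0.0/13 (148.48.0.0 - 148.55.255.255) -> eth0
More-specific entries that do NOT match:
  148.52.192.144/28 (148.52.192.144 - 148.52.192.159) does not contain 148.52.192.181
  148.60.192.0/22 (148.60.192.0 - 148.60.195.255) does not contain 148.52.192.181
  148.52.128.0/20 (148.52.128.0 - 148.52.143.255) does not contain 148.52.192.181
  148.52.128.0/19 (148.52.128.0 - 148.52.159.255) does not contain 148.52.192.181
  148.36.0.0/14 (148.36.0.0 - 148.39.255.255) does not contain 148.52.192.181
  20.52.0.0/14 (20.52.0.0 - 20.55.255.255) does not contain 148.52.192.181
Longest matching prefix is /13 -> interface eth0.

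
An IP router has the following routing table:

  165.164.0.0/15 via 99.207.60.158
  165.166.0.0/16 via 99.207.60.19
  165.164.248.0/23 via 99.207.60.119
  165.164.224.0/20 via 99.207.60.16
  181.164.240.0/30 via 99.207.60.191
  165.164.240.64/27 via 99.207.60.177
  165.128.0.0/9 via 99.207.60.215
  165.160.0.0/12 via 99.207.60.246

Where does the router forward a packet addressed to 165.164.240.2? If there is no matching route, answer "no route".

99.207.60.158

Routes whose prefix contains 165.164.240.2:
  165.128.0.0/9 (165.128.0.0 - 165.255.255.255) -> 99.207.60.215
  165.160.0.0/12 (165.160.0.0 - 165.175.255.255) -> 99.207.60.246
  165.164.0.0/15 (165.164.0.0 - 165.165.255.255) -> 99.207.60.158
More-specific entries that do NOT match:
  181.164.240.0/30 (181.164.240.0 - 181.164.240.3) does not contain 165.164.240.2
  165.164.240.64/27 (165.164.240.64 - 165.164.240.95) does not contain 165.164.240.2
  165.164.248.0/23 (165.164.248.0 - 165.164.249.255) does not contain 165.164.240.2
  165.164.224.0/20 (165.164.224.0 - 165.164.239.255) does not contain 165.164.240.2
  165.166.0.0/16 (165.166.0.0 - 165.166.255.255) does not contain 165.164.240.2
Longest matching prefix is /15 -> next hop 99.207.60.158.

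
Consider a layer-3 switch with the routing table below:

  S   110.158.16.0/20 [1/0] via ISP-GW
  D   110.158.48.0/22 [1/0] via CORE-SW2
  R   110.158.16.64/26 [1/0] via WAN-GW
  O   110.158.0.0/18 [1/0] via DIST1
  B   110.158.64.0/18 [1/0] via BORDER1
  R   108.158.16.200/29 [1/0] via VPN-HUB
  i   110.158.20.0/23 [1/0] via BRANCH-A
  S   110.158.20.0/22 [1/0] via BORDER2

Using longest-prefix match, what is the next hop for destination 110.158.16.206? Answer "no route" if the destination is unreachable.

ISP-GW

Routes whose prefix contains 110.158.16.206:
  110.158.0.0/18 (110.158.0.0 - 110.158.63.255) -> DIST1
  110.158.16.0/20 (110.158.16.0 - 110.158.31.255) -> ISP-GW
More-specific entries that do NOT match:
  108.158.16.200/29 (108.158.16.200 - 108.158.16.207) does not contain 110.158.16.206
  110.158.16.64/26 (110.158.16.64 - 110.158.16.127) does not contain 110.158.16.206
  110.158.20.0/23 (110.158.20.0 - 110.158.21.255) does not contain 110.158.16.206
  110.158.48.0/22 (110.158.48.0 - 110.158.51.255) does not contain 110.158.16.206
  110.158.20.0/22 (110.158.20.0 - 110.158.23.255) does not contain 110.158.16.206
Longest matching prefix is /20 -> next hop ISP-GW.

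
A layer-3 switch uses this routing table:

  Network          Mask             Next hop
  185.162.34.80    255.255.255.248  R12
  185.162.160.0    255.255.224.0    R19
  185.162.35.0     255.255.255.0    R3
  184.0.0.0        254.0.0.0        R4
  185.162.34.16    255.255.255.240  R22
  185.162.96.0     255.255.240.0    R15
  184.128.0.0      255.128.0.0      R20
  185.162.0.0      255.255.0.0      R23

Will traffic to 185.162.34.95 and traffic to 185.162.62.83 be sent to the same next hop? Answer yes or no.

185.162.34.95: longest match 185.162.0.0/16 -> R23
185.162.62.83: longest match 185.162.0.0/16 -> R23

yes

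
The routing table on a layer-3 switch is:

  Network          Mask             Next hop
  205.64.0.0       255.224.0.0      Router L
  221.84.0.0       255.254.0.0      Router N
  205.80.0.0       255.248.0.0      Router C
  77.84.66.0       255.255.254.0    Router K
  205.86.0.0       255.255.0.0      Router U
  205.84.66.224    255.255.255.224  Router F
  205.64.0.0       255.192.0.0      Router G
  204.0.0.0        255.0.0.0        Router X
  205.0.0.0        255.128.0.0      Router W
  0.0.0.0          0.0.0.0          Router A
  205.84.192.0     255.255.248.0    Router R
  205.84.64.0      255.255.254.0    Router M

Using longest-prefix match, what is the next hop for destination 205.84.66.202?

Router C

Routes whose prefix contains 205.84.66.202:
  0.0.0.0/0 (default, matches everything) -> Router A
  205.0.0.0/9 (205.0.0.0 - 205.127.255.255) -> Router W
  205.64.0.0/10 (205.64.0.0 - 205.127.255.255) -> Router G
  205.64.0.0/11 (205.64.0.0 - 205.95.255.255) -> Router L
  205.80.0.0/13 (205.80.0.0 - 205.87.255.255) -> Router C
More-specific entries that do NOT match:
  205.84.66.224/27 (205.84.66.224 - 205.84.66.255) does not contain 205.84.66.202
  77.84.66.0/23 (77.84.66.0 - 77.84.67.255) does not contain 205.84.66.202
  205.84.64.0/23 (205.84.64.0 - 205.84.65.255) does not contain 205.84.66.202
  205.84.192.0/21 (205.84.192.0 - 205.84.199.255) does not contain 205.84.66.202
  205.86.0.0/16 (205.86.0.0 - 205.86.255.255) does not contain 205.84.66.202
  221.84.0.0/15 (221.84.0.0 - 221.85.255.255) does not contain 205.84.66.202
Longest matching prefix is /13 -> next hop Router C.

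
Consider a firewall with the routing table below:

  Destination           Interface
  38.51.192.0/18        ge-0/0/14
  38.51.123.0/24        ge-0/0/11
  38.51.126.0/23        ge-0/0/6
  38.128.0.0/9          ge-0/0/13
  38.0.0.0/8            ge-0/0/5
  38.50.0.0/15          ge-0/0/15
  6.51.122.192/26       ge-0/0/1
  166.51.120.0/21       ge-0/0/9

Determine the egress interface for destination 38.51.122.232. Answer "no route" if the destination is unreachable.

Routes whose prefix contains 38.51.122.232:
  38.0.0.0/8 (38.0.0.0 - 38.255.255.255) -> ge-0/0/5
  38.50.0.0/15 (38.50.0.0 - 38.51.255.255) -> ge-0/0/15
More-specific entries that do NOT match:
  6.51.122.192/26 (6.51.122.192 - 6.51.122.255) does not contain 38.51.122.232
  38.51.123.0/24 (38.51.123.0 - 38.51.123.255) does not contain 38.51.122.232
  38.51.126.0/23 (38.51.126.0 - 38.51.127.255) does not contain 38.51.122.232
  166.51.120.0/21 (166.51.120.0 - 166.51.127.255) does not contain 38.51.122.232
  38.51.192.0/18 (38.51.192.0 - 38.51.255.255) does not contain 38.51.122.232
Longest matching prefix is /15 -> interface ge-0/0/15.

ge-0/0/15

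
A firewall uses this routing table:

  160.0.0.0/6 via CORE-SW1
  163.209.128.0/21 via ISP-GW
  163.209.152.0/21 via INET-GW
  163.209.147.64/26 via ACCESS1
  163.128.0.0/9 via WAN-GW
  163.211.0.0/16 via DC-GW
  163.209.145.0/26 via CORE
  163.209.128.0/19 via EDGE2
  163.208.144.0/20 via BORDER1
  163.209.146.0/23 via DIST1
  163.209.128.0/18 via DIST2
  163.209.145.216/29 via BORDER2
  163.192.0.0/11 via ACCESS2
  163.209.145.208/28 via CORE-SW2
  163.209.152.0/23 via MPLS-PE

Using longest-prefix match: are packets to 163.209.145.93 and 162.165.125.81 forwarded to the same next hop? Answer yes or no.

163.209.145.93: longest match 163.209.128.0/19 -> EDGE2
162.165.125.81: longest match 160.0.0.0/6 -> CORE-SW1

no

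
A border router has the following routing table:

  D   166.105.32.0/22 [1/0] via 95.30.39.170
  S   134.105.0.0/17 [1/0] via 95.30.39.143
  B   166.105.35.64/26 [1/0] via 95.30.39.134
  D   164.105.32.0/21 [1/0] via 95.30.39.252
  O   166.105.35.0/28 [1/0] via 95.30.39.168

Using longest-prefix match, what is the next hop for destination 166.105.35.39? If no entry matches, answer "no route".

95.30.39.170

Routes whose prefix contains 166.105.35.39:
  166.105.32.0/22 (166.105.32.0 - 166.105.35.255) -> 95.30.39.170
More-specific entries that do NOT match:
  166.105.35.0/28 (166.105.35.0 - 166.105.35.15) does not contain 166.105.35.39
  166.105.35.64/26 (166.105.35.64 - 166.105.35.127) does not contain 166.105.35.39
Longest matching prefix is /22 -> next hop 95.30.39.170.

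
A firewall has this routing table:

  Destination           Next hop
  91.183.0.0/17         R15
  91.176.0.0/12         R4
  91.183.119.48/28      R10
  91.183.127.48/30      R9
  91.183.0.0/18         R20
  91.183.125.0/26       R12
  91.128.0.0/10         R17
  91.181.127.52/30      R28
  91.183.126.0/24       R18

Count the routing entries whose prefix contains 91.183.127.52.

3

Prefixes containing 91.183.127.52:
  91.128.0.0/10 (91.128.0.0 - 91.191.255.255)
  91.176.0.0/12 (91.176.0.0 - 91.191.255.255)
  91.183.0.0/17 (91.183.0.0 - 91.183.127.255)
Total matching entries: 3.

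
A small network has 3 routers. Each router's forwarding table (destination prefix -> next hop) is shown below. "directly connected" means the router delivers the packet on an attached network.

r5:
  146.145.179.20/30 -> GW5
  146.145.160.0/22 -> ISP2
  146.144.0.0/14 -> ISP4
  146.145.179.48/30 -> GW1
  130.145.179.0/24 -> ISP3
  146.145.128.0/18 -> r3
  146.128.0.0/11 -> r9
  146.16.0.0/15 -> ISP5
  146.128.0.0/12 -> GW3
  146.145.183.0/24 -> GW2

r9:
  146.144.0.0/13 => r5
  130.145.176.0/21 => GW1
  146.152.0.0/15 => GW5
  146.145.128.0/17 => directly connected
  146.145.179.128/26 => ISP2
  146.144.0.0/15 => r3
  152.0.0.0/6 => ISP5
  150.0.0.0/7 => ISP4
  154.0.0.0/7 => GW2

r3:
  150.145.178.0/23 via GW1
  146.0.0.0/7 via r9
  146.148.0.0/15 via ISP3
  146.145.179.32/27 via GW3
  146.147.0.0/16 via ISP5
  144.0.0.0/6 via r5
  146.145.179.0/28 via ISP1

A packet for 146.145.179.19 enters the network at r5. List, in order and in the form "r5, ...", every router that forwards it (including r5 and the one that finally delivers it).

At r5: longest match for 146.145.179.19 is 146.145.128.0/18 -> r3
At r3: longest match for 146.145.179.19 is 146.0.0.0/7 -> r9
At r9: longest match for 146.145.179.19 is 146.145.128.0/17 -> directly connected

r5, r3, r9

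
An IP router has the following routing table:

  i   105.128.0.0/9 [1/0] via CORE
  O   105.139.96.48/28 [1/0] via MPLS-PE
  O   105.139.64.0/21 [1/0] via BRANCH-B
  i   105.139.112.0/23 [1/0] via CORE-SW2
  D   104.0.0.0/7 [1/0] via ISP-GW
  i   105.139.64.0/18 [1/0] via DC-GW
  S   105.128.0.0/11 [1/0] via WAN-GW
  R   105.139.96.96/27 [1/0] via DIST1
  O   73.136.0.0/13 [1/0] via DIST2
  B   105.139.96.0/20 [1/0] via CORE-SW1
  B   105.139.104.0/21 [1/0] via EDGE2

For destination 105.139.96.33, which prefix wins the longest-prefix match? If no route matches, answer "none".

Entries matching 105.139.96.33:
  104.0.0.0/7 (104.0.0.0 - 105.255.255.255)
  105.128.0.0/9 (105.128.0.0 - 105.255.255.255)
  105.128.0.0/11 (105.128.0.0 - 105.159.255.255)
  105.139.64.0/18 (105.139.64.0 - 105.139.127.255)
  105.139.96.0/20 (105.139.96.0 - 105.139.111.255)
Most specific is 105.139.96.0/20.

105.139.96.0/20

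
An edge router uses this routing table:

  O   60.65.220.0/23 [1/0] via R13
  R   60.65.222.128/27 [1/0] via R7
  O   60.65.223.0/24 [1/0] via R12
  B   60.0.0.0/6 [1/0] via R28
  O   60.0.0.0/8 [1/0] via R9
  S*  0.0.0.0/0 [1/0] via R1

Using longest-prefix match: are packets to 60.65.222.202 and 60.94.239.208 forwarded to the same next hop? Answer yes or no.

yes

60.65.222.202: longest match 60.0.0.0/8 -> R9
60.94.239.208: longest match 60.0.0.0/8 -> R9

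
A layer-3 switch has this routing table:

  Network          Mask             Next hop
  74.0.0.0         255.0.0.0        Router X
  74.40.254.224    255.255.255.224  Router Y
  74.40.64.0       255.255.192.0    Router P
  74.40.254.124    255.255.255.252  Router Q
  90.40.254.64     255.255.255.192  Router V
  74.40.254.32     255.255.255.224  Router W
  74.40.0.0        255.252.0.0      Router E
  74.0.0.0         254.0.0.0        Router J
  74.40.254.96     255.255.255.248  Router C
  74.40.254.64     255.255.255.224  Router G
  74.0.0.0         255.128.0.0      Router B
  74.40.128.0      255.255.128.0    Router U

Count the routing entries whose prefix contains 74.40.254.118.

Prefixes containing 74.40.254.118:
  74.0.0.0/7 (74.0.0.0 - 75.255.255.255)
  74.0.0.0/8 (74.0.0.0 - 74.255.255.255)
  74.0.0.0/9 (74.0.0.0 - 74.127.255.255)
  74.40.0.0/14 (74.40.0.0 - 74.43.255.255)
  74.40.128.0/17 (74.40.128.0 - 74.40.255.255)
Total matching entries: 5.

5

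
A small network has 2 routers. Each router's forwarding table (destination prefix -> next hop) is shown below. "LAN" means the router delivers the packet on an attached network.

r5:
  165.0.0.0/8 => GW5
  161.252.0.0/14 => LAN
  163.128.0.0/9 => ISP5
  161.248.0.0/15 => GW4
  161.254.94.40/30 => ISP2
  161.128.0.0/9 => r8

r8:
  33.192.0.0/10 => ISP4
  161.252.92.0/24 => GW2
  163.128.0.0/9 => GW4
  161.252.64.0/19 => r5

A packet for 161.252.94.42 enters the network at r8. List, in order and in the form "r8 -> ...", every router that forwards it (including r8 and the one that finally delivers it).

At r8: longest match for 161.252.94.42 is 161.252.64.0/19 -> r5
At r5: longest match for 161.252.94.42 is 161.252.0.0/14 -> LAN

r8 -> r5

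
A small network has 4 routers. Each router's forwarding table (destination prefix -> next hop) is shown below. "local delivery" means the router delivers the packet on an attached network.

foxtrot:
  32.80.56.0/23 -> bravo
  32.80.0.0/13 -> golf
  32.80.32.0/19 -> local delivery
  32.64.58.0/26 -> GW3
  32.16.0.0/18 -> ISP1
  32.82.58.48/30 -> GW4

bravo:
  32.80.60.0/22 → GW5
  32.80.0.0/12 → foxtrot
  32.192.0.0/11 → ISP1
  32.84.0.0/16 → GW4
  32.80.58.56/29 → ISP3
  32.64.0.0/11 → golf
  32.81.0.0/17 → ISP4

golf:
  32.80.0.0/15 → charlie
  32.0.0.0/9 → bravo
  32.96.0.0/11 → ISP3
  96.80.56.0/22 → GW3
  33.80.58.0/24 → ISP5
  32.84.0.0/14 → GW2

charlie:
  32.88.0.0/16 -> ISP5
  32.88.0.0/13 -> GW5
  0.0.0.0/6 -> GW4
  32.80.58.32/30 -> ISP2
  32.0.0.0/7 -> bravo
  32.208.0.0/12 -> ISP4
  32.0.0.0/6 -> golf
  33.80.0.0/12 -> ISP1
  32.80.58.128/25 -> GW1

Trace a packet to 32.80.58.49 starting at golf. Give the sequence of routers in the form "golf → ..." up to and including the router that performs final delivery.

At golf: longest match for 32.80.58.49 is 32.80.0.0/15 -> charlie
At charlie: longest match for 32.80.58.49 is 32.0.0.0/7 -> bravo
At bravo: longest match for 32.80.58.49 is 32.80.0.0/12 -> foxtrot
At foxtrot: longest match for 32.80.58.49 is 32.80.32.0/19 -> local delivery

golf → charlie → bravo → foxtrot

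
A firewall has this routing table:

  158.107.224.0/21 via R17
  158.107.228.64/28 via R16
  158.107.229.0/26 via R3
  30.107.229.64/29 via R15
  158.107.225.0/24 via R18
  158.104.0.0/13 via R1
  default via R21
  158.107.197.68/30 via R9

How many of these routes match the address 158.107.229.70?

Prefixes containing 158.107.229.70:
  0.0.0.0/0 (default, matches everything)
  158.104.0.0/13 (158.104.0.0 - 158.111.255.255)
  158.107.224.0/21 (158.107.224.0 - 158.107.231.255)
Total matching entries: 3.

3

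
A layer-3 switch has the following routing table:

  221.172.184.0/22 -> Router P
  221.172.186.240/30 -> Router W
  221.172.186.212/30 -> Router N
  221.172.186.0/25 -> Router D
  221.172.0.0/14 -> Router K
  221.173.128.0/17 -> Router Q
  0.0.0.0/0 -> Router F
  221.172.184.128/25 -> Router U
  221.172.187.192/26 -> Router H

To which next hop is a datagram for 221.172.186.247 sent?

Router P

Routes whose prefix contains 221.172.186.247:
  0.0.0.0/0 (default, matches everything) -> Router F
  221.172.0.0/14 (221.172.0.0 - 221.175.255.255) -> Router K
  221.172.184.0/22 (221.172.184.0 - 221.172.187.255) -> Router P
More-specific entries that do NOT match:
  221.172.186.240/30 (221.172.186.240 - 221.172.186.243) does not contain 221.172.186.247
  221.172.186.212/30 (221.172.186.212 - 221.172.186.215) does not contain 221.172.186.247
  221.172.187.192/26 (221.172.187.192 - 221.172.187.255) does not contain 221.172.186.247
  221.172.186.0/25 (221.172.186.0 - 221.172.186.127) does not contain 221.172.186.247
  221.172.184.128/25 (221.172.184.128 - 221.172.184.255) does not contain 221.172.186.247
Longest matching prefix is /22 -> next hop Router P.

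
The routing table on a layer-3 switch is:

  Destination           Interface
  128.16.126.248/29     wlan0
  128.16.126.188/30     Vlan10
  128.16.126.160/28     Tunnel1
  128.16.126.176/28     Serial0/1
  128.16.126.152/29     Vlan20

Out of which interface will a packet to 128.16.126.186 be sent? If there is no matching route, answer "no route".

Serial0/1

Routes whose prefix contains 128.16.126.186:
  128.16.126.176/28 (128.16.126.176 - 128.16.126.191) -> Serial0/1
More-specific entries that do NOT match:
  128.16.126.188/30 (128.16.126.188 - 128.16.126.191) does not contain 128.16.126.186
  128.16.126.248/29 (128.16.126.248 - 128.16.126.255) does not contain 128.16.126.186
  128.16.126.152/29 (128.16.126.152 - 128.16.126.159) does not contain 128.16.126.186
Longest matching prefix is /28 -> interface Serial0/1.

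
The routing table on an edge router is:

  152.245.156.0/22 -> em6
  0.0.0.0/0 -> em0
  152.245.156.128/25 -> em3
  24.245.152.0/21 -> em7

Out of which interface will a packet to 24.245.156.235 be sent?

Routes whose prefix contains 24.245.156.235:
  0.0.0.0/0 (default, matches everything) -> em0
  24.245.152.0/21 (24.245.152.0 - 24.245.159.255) -> em7
More-specific entries that do NOT match:
  152.245.156.128/25 (152.245.156.128 - 152.245.156.255) does not contain 24.245.156.235
  152.245.156.0/22 (152.245.156.0 - 152.245.159.255) does not contain 24.245.156.235
Longest matching prefix is /21 -> interface em7.

em7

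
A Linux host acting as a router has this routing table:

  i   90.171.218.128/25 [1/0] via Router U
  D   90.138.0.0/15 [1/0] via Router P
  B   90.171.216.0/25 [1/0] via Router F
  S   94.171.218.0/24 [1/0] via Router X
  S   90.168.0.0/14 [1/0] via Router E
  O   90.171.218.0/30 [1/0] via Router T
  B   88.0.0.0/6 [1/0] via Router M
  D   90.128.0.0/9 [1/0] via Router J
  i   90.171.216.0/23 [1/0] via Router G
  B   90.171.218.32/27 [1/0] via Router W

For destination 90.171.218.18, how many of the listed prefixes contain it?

Prefixes containing 90.171.218.18:
  88.0.0.0/6 (88.0.0.0 - 91.255.255.255)
  90.128.0.0/9 (90.128.0.0 - 90.255.255.255)
  90.168.0.0/14 (90.168.0.0 - 90.171.255.255)
Total matching entries: 3.

3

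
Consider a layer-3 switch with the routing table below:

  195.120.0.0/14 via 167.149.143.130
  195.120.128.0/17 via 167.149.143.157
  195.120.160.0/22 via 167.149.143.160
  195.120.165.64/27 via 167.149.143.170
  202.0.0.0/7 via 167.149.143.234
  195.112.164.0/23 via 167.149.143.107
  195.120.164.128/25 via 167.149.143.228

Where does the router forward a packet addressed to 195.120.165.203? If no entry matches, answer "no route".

Routes whose prefix contains 195.120.165.203:
  195.120.0.0/14 (195.120.0.0 - 195.123.255.255) -> 167.149.143.130
  195.120.128.0/17 (195.120.128.0 - 195.120.255.255) -> 167.149.143.157
More-specific entries that do NOT match:
  195.120.165.64/27 (195.120.165.64 - 195.120.165.95) does not contain 195.120.165.203
  195.120.164.128/25 (195.120.164.128 - 195.120.164.255) does not contain 195.120.165.203
  195.112.164.0/23 (195.112.164.0 - 195.112.165.255) does not contain 195.120.165.203
  195.120.160.0/22 (195.120.160.0 - 195.120.163.255) does not contain 195.120.165.203
Longest matching prefix is /17 -> next hop 167.149.143.157.

167.149.143.157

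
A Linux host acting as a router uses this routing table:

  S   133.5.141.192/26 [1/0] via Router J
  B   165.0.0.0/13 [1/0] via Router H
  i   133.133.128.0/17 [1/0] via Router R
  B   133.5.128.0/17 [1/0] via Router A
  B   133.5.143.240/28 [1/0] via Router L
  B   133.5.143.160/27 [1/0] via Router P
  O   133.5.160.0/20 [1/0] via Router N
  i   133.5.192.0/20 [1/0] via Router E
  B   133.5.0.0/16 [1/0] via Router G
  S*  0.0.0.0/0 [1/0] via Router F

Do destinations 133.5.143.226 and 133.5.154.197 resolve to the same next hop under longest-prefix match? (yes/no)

yes

133.5.143.226: longest match 133.5.128.0/17 -> Router A
133.5.154.197: longest match 133.5.128.0/17 -> Router A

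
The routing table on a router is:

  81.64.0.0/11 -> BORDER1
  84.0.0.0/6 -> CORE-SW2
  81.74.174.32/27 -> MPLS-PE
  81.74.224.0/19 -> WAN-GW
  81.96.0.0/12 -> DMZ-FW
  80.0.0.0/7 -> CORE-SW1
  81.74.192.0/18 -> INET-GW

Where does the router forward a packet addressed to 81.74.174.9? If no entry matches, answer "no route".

BORDER1

Routes whose prefix contains 81.74.174.9:
  80.0.0.0/7 (80.0.0.0 - 81.255.255.255) -> CORE-SW1
  81.64.0.0/11 (81.64.0.0 - 81.95.255.255) -> BORDER1
More-specific entries that do NOT match:
  81.74.174.32/27 (81.74.174.32 - 81.74.174.63) does not contain 81.74.174.9
  81.74.224.0/19 (81.74.224.0 - 81.74.255.255) does not contain 81.74.174.9
  81.74.192.0/18 (81.74.192.0 - 81.74.255.255) does not contain 81.74.174.9
  81.96.0.0/12 (81.96.0.0 - 81.111.255.255) does not contain 81.74.174.9
Longest matching prefix is /11 -> next hop BORDER1.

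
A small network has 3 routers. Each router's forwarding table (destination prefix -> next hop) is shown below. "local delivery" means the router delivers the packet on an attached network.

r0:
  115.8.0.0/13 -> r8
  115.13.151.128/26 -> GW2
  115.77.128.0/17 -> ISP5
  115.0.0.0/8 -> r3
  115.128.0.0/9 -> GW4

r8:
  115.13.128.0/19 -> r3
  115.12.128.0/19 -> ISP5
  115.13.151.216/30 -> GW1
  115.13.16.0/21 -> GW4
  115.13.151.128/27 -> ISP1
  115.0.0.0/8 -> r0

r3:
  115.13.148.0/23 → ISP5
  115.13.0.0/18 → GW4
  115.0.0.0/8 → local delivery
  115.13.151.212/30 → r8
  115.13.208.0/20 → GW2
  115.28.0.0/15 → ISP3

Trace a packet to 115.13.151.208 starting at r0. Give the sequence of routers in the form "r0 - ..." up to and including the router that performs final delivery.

r0 - r8 - r3

At r0: longest match for 115.13.151.208 is 115.8.0.0/13 -> r8
At r8: longest match for 115.13.151.208 is 115.13.128.0/19 -> r3
At r3: longest match for 115.13.151.208 is 115.0.0.0/8 -> local delivery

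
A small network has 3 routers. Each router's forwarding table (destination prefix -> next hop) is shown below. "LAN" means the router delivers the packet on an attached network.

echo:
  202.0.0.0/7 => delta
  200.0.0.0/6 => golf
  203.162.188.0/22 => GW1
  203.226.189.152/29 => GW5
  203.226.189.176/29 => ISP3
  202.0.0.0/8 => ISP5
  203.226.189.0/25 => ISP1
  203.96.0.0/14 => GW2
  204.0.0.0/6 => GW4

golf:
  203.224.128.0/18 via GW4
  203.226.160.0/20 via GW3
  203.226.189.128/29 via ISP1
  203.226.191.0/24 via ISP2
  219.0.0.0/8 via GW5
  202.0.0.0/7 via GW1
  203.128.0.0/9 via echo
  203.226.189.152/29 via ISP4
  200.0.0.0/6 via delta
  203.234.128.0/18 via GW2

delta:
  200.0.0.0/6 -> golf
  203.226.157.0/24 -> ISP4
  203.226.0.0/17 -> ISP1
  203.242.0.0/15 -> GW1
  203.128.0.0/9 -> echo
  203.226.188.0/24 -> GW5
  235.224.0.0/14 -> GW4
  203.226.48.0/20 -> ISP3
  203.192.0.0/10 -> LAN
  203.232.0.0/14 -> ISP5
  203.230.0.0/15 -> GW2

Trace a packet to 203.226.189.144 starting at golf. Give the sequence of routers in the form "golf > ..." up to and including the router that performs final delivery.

At golf: longest match for 203.226.189.144 is 203.128.0.0/9 -> echo
At echo: longest match for 203.226.189.144 is 202.0.0.0/7 -> delta
At delta: longest match for 203.226.189.144 is 203.192.0.0/10 -> LAN

golf > echo > delta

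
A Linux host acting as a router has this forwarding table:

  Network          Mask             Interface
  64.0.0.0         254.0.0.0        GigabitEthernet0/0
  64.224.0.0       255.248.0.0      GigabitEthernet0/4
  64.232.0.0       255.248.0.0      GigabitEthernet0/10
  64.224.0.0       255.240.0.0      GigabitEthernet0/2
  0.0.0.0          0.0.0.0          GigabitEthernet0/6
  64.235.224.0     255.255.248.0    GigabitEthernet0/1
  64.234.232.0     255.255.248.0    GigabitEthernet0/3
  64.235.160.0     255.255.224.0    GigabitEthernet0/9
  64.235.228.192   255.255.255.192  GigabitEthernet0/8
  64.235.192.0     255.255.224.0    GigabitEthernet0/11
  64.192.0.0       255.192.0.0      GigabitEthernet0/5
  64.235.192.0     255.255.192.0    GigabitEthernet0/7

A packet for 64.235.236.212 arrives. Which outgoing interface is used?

GigabitEthernet0/7

Routes whose prefix contains 64.235.236.212:
  0.0.0.0/0 (default, matches everything) -> GigabitEthernet0/6
  64.0.0.0/7 (64.0.0.0 - 65.255.255.255) -> GigabitEthernet0/0
  64.192.0.0/10 (64.192.0.0 - 64.255.255.255) -> GigabitEthernet0/5
  64.224.0.0/12 (64.224.0.0 - 64.239.255.255) -> GigabitEthernet0/2
  64.232.0.0/13 (64.232.0.0 - 64.239.255.255) -> GigabitEthernet0/10
  64.235.192.0/18 (64.235.192.0 - 64.235.255.255) -> GigabitEthernet0/7
More-specific entries that do NOT match:
  64.235.228.192/26 (64.235.228.192 - 64.235.228.255) does not contain 64.235.236.212
  64.235.224.0/21 (64.235.224.0 - 64.235.231.255) does not contain 64.235.236.212
  64.234.232.0/21 (64.234.232.0 - 64.234.239.255) does not contain 64.235.236.212
  64.235.160.0/19 (64.235.160.0 - 64.235.191.255) does not contain 64.235.236.212
  64.235.192.0/19 (64.235.192.0 - 64.235.223.255) does not contain 64.235.236.212
Longest matching prefix is /18 -> interface GigabitEthernet0/7.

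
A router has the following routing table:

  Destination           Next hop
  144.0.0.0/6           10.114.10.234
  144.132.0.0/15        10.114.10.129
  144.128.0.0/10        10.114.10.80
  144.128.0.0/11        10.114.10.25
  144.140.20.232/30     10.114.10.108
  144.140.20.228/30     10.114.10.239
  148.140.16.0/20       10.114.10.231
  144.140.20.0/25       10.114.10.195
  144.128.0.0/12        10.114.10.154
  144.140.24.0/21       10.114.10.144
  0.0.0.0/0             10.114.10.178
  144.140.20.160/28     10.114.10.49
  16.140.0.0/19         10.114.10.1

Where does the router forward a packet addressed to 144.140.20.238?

Routes whose prefix contains 144.140.20.238:
  0.0.0.0/0 (default, matches everything) -> 10.114.10.178
  144.0.0.0/6 (144.0.0.0 - 147.255.255.255) -> 10.114.10.234
  144.128.0.0/10 (144.128.0.0 - 144.191.255.255) -> 10.114.10.80
  144.128.0.0/11 (144.128.0.0 - 144.159.255.255) -> 10.114.10.25
  144.128.0.0/12 (144.128.0.0 - 144.143.255.255) -> 10.114.10.154
More-specific entries that do NOT match:
  144.140.20.232/30 (144.140.20.232 - 144.140.20.235) does not contain 144.140.20.238
  144.140.20.228/30 (144.140.20.228 - 144.140.20.231) does not contain 144.140.20.238
  144.140.20.160/28 (144.140.20.160 - 144.140.20.175) does not contain 144.140.20.238
  144.140.20.0/25 (144.140.20.0 - 144.140.20.127) does not contain 144.140.20.238
  144.140.24.0/21 (144.140.24.0 - 144.140.31.255) does not contain 144.140.20.238
  148.140.16.0/20 (148.140.16.0 - 148.140.31.255) does not contain 144.140.20.238
  16.140.0.0/19 (16.140.0.0 - 16.140.31.255) does not contain 144.140.20.238
  144.132.0.0/15 (144.132.0.0 - 144.133.255.255) does not contain 144.140.20.238
Longest matching prefix is /12 -> next hop 10.114.10.154.

10.114.10.154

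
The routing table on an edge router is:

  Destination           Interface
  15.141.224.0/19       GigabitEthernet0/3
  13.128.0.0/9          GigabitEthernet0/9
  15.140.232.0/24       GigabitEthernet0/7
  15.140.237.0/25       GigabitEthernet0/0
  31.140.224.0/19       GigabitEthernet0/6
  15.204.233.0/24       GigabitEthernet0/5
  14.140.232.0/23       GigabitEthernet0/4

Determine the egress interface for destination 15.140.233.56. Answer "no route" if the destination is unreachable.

No entry's prefix contains 15.140.233.56; there is no default route.

no route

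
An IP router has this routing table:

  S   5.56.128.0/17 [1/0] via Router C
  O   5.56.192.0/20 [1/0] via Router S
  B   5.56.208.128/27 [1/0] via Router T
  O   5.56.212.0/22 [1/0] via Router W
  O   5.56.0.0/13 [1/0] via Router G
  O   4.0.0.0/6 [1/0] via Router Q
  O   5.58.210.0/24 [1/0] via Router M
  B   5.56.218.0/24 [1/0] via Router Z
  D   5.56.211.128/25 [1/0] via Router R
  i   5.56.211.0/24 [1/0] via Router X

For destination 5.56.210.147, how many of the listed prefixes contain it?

Prefixes containing 5.56.210.147:
  4.0.0.0/6 (4.0.0.0 - 7.255.255.255)
  5.56.0.0/13 (5.56.0.0 - 5.63.255.255)
  5.56.128.0/17 (5.56.128.0 - 5.56.255.255)
Total matching entries: 3.

3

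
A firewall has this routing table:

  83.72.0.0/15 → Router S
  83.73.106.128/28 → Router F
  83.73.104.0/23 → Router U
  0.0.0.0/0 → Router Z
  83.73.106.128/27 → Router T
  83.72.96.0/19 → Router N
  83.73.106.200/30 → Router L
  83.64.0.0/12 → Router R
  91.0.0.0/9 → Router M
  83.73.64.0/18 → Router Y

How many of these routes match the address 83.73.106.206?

4

Prefixes containing 83.73.106.206:
  0.0.0.0/0 (default, matches everything)
  83.64.0.0/12 (83.64.0.0 - 83.79.255.255)
  83.72.0.0/15 (83.72.0.0 - 83.73.255.255)
  83.73.64.0/18 (83.73.64.0 - 83.73.127.255)
Total matching entries: 4.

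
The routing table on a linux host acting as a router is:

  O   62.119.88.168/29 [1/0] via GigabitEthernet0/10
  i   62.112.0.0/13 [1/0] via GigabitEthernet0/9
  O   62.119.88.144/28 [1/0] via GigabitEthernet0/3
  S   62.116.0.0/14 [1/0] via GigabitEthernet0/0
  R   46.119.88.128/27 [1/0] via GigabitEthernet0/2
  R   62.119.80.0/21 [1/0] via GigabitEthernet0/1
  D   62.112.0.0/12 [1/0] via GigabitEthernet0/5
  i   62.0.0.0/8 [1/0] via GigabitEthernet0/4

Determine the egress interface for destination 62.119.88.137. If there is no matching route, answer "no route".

Routes whose prefix contains 62.119.88.137:
  62.0.0.0/8 (62.0.0.0 - 62.255.255.255) -> GigabitEthernet0/4
  62.112.0.0/12 (62.112.0.0 - 62.127.255.255) -> GigabitEthernet0/5
  62.112.0.0/13 (62.112.0.0 - 62.119.255.255) -> GigabitEthernet0/9
  62.116.0.0/14 (62.116.0.0 - 62.119.255.255) -> GigabitEthernet0/0
More-specific entries that do NOT match:
  62.119.88.168/29 (62.119.88.168 - 62.119.88.175) does not contain 62.119.88.137
  62.119.88.144/28 (62.119.88.144 - 62.119.88.159) does not contain 62.119.88.137
  46.119.88.128/27 (46.119.88.128 - 46.119.88.159) does not contain 62.119.88.137
  62.119.80.0/21 (62.119.80.0 - 62.119.87.255) does not contain 62.119.88.137
Longest matching prefix is /14 -> interface GigabitEthernet0/0.

GigabitEthernet0/0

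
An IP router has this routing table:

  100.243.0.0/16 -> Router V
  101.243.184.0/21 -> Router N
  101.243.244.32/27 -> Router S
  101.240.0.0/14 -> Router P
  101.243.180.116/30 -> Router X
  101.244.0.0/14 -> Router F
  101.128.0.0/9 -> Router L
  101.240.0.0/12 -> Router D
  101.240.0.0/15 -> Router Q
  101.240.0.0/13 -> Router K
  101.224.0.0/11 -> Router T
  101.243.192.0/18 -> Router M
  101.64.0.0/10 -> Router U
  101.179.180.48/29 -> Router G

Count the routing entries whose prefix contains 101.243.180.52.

Prefixes containing 101.243.180.52:
  101.128.0.0/9 (101.128.0.0 - 101.255.255.255)
  101.224.0.0/11 (101.224.0.0 - 101.255.255.255)
  101.240.0.0/12 (101.240.0.0 - 101.255.255.255)
  101.240.0.0/13 (101.240.0.0 - 101.247.255.255)
  101.240.0.0/14 (101.240.0.0 - 101.243.255.255)
Total matching entries: 5.

5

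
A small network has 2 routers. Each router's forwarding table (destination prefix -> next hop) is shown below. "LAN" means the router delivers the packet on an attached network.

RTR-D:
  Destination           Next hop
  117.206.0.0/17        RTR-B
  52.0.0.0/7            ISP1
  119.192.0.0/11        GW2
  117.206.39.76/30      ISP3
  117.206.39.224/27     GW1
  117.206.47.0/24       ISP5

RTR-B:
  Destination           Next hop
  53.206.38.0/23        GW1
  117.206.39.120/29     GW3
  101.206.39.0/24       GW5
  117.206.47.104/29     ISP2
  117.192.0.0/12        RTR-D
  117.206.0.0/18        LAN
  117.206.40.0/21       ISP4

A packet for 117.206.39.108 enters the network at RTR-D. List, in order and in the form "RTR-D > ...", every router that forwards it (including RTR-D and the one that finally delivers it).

At RTR-D: longest match for 117.206.39.108 is 117.206.0.0/17 -> RTR-B
At RTR-B: longest match for 117.206.39.108 is 117.206.0.0/18 -> LAN

RTR-D > RTR-B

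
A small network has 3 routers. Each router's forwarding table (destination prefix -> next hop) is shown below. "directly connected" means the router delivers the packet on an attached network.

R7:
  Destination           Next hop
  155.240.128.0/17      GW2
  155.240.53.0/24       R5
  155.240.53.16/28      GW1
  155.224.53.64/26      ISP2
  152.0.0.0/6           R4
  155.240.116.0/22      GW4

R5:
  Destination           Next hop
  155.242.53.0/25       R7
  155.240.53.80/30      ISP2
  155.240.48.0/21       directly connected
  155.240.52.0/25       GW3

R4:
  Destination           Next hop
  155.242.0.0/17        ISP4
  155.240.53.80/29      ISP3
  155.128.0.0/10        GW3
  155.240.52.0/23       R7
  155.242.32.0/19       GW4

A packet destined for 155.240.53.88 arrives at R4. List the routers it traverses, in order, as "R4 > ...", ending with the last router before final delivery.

At R4: longest match for 155.240.53.88 is 155.240.52.0/23 -> R7
At R7: longest match for 155.240.53.88 is 155.240.53.0/24 -> R5
At R5: longest match for 155.240.53.88 is 155.240.48.0/21 -> directly connected

R4 > R7 > R5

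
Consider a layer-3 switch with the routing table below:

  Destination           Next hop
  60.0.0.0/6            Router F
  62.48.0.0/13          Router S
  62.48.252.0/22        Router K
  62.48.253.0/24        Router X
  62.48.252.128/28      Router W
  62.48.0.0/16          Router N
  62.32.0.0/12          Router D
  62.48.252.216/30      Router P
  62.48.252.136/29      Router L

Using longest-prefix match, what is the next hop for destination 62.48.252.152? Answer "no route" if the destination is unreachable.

Routes whose prefix contains 62.48.252.152:
  60.0.0.0/6 (60.0.0.0 - 63.255.255.255) -> Router F
  62.48.0.0/13 (62.48.0.0 - 62.55.255.255) -> Router S
  62.48.0.0/16 (62.48.0.0 - 62.48.255.255) -> Router N
  62.48.252.0/22 (62.48.252.0 - 62.48.255.255) -> Router K
More-specific entries that do NOT match:
  62.48.252.216/30 (62.48.252.216 - 62.48.252.219) does not contain 62.48.252.152
  62.48.252.136/29 (62.48.252.136 - 62.48.252.143) does not contain 62.48.252.152
  62.48.252.128/28 (62.48.252.128 - 62.48.252.143) does not contain 62.48.252.152
  62.48.253.0/24 (62.48.253.0 - 62.48.253.255) does not contain 62.48.252.152
Longest matching prefix is /22 -> next hop Router K.

Router K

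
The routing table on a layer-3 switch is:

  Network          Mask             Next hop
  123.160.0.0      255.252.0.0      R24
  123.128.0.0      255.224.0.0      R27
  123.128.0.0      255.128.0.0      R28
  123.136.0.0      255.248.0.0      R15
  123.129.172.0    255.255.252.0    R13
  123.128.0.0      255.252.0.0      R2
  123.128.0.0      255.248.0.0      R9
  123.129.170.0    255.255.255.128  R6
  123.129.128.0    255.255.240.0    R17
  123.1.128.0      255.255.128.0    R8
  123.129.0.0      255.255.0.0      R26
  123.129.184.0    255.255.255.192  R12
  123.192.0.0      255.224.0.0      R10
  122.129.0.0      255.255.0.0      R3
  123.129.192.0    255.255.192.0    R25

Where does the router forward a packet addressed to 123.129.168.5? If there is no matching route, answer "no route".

Routes whose prefix contains 123.129.168.5:
  123.128.0.0/9 (123.128.0.0 - 123.255.255.255) -> R28
  123.128.0.0/11 (123.128.0.0 - 123.159.255.255) -> R27
  123.128.0.0/13 (123.128.0.0 - 123.135.255.255) -> R9
  123.128.0.0/14 (123.128.0.0 - 123.131.255.255) -> R2
  123.129.0.0/16 (123.129.0.0 - 123.129.255.255) -> R26
More-specific entries that do NOT match:
  123.129.184.0/26 (123.129.184.0 - 123.129.184.63) does not contain 123.129.168.5
  123.129.170.0/25 (123.129.170.0 - 123.129.170.127) does not contain 123.129.168.5
  123.129.172.0/22 (123.129.172.0 - 123.129.175.255) does not contain 123.129.168.5
  123.129.128.0/20 (123.129.128.0 - 123.129.143.255) does not contain 123.129.168.5
  123.129.192.0/18 (123.129.192.0 - 123.129.255.255) does not contain 123.129.168.5
  123.1.128.0/17 (123.1.128.0 - 123.1.255.255) does not contain 123.129.168.5
Longest matching prefix is /16 -> next hop R26.

R26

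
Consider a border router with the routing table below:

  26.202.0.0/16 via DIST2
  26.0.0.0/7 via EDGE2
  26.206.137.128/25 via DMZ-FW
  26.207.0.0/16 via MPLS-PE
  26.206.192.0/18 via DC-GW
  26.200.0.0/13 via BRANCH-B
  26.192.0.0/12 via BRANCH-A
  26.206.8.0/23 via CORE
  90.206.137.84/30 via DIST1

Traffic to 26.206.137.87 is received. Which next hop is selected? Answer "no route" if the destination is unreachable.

BRANCH-B

Routes whose prefix contains 26.206.137.87:
  26.0.0.0/7 (26.0.0.0 - 27.255.255.255) -> EDGE2
  26.192.0.0/12 (26.192.0.0 - 26.207.255.255) -> BRANCH-A
  26.200.0.0/13 (26.200.0.0 - 26.207.255.255) -> BRANCH-B
More-specific entries that do NOT match:
  90.206.137.84/30 (90.206.137.84 - 90.206.137.87) does not contain 26.206.137.87
  26.206.137.128/25 (26.206.137.128 - 26.206.137.255) does not contain 26.206.137.87
  26.206.8.0/23 (26.206.8.0 - 26.206.9.255) does not contain 26.206.137.87
  26.206.192.0/18 (26.206.192.0 - 26.206.255.255) does not contain 26.206.137.87
  26.202.0.0/16 (26.202.0.0 - 26.202.255.255) does not contain 26.206.137.87
  26.207.0.0/16 (26.207.0.0 - 26.207.255.255) does not contain 26.206.137.87
Longest matching prefix is /13 -> next hop BRANCH-B.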